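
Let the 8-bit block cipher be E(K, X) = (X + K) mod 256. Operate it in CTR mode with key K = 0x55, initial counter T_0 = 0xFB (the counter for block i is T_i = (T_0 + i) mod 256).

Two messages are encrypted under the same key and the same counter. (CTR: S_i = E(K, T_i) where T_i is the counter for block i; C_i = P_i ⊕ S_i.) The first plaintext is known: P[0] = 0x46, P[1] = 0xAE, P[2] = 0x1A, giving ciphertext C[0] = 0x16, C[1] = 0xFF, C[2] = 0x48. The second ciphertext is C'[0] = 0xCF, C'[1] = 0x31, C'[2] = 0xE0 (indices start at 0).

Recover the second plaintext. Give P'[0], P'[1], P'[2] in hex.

P'[0] = 0x9F, P'[1] = 0x60, P'[2] = 0xB2

In CTR with a reused counter, both messages share the same keystream S_i, so C_i ⊕ C'_i = P_i ⊕ P'_i and thus P'_i = P_i ⊕ C_i ⊕ C'_i.
P'[0]: 0x46 ⊕ 0x16 ⊕ 0xCF = 0x9F.
P'[1]: 0xAE ⊕ 0xFF ⊕ 0x31 = 0x60.
P'[2]: 0x1A ⊕ 0x48 ⊕ 0xE0 = 0xB2.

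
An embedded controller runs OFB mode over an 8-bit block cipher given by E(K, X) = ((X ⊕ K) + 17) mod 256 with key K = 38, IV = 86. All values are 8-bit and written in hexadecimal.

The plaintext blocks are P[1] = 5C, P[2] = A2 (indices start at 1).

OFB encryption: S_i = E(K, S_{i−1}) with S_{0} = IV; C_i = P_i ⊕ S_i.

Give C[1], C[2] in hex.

C[1]: S = E(K, 86) = D5; 5C ⊕ D5 = 89.
C[2]: S = E(K, D5) = 04; A2 ⊕ 04 = A6.

C[1] = 89, C[2] = A6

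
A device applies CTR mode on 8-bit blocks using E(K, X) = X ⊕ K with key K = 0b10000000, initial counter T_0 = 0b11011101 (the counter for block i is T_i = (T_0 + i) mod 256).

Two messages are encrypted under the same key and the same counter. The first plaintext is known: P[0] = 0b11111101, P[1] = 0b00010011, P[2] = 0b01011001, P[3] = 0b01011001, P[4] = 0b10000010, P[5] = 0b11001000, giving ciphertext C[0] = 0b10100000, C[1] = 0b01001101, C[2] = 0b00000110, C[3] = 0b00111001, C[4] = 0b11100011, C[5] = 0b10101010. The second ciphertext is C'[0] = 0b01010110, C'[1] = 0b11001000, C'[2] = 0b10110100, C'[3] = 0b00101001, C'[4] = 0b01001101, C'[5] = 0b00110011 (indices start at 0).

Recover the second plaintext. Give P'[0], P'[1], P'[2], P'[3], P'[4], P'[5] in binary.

P'[0] = 0b00001011, P'[1] = 0b10010110, P'[2] = 0b11101011, P'[3] = 0b01001001, P'[4] = 0b00101100, P'[5] = 0b01010001

In CTR with a reused counter, both messages share the same keystream S_i, so C_i ⊕ C'_i = P_i ⊕ P'_i and thus P'_i = P_i ⊕ C_i ⊕ C'_i.
P'[0]: 0b11111101 ⊕ 0b10100000 ⊕ 0b01010110 = 0b00001011.
P'[1]: 0b00010011 ⊕ 0b01001101 ⊕ 0b11001000 = 0b10010110.
P'[2]: 0b01011001 ⊕ 0b00000110 ⊕ 0b10110100 = 0b11101011.
P'[3]: 0b01011001 ⊕ 0b00111001 ⊕ 0b00101001 = 0b01001001.
P'[4]: 0b10000010 ⊕ 0b11100011 ⊕ 0b01001101 = 0b00101100.
P'[5]: 0b11001000 ⊕ 0b10101010 ⊕ 0b00110011 = 0b01010001.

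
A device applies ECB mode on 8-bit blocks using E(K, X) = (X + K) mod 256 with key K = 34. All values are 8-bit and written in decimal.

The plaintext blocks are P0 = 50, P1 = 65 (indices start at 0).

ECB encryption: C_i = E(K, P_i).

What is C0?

C0 = 84

C0: E(K, 50) = 84.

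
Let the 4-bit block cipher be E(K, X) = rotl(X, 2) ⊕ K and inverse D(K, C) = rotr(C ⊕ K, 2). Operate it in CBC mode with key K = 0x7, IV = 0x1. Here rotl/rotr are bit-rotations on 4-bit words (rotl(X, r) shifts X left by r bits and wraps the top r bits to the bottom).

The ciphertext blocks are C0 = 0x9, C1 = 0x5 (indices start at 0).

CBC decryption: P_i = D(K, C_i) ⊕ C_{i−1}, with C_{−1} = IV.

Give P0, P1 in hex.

P0 = 0xA, P1 = 0x1

P0: D(K, 0x9) = 0xB; 0xB ⊕ 0x1 = 0xA.
P1: D(K, 0x5) = 0x8; 0x8 ⊕ 0x9 = 0x1.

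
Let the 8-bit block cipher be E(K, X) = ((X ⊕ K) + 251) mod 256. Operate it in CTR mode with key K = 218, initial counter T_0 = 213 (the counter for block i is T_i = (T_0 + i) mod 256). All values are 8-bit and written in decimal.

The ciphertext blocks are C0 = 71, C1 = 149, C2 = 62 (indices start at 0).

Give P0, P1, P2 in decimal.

P0 = 77, P1 = 146, P2 = 54

CTR decryption: S_i = E(K, T_i) where T_i is the counter for block i; P_i = C_i ⊕ S_i.
P0: T = 213, S = E(K, T) = 10; 71 ⊕ 10 = 77.
P1: T = 214, S = E(K, T) = 7; 149 ⊕ 7 = 146.
P2: T = 215, S = E(K, T) = 8; 62 ⊕ 8 = 54.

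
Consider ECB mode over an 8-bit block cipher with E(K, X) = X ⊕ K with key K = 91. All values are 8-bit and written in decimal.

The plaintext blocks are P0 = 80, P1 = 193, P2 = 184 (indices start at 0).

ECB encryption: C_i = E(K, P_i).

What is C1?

C1: E(K, 193) = 154.

C1 = 154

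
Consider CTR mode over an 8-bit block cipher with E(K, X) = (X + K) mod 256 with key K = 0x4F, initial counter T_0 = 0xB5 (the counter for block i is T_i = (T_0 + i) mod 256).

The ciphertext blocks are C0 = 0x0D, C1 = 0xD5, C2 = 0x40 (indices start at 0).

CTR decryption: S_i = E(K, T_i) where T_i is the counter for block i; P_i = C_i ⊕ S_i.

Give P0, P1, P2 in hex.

P0 = 0x09, P1 = 0xD0, P2 = 0x46

P0: T = 0xB5, S = E(K, T) = 0x04; 0x0D ⊕ 0x04 = 0x09.
P1: T = 0xB6, S = E(K, T) = 0x05; 0xD5 ⊕ 0x05 = 0xD0.
P2: T = 0xB7, S = E(K, T) = 0x06; 0x40 ⊕ 0x06 = 0x46.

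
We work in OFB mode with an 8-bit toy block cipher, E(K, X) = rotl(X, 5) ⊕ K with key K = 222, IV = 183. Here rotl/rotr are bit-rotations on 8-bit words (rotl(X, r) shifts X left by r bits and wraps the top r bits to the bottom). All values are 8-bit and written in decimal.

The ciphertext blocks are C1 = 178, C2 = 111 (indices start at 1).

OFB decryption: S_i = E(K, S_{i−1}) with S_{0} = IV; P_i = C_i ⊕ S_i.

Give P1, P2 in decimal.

P1 = 154, P2 = 180

P1: S = E(K, 183) = 40; 178 ⊕ 40 = 154.
P2: S = E(K, 40) = 219; 111 ⊕ 219 = 180.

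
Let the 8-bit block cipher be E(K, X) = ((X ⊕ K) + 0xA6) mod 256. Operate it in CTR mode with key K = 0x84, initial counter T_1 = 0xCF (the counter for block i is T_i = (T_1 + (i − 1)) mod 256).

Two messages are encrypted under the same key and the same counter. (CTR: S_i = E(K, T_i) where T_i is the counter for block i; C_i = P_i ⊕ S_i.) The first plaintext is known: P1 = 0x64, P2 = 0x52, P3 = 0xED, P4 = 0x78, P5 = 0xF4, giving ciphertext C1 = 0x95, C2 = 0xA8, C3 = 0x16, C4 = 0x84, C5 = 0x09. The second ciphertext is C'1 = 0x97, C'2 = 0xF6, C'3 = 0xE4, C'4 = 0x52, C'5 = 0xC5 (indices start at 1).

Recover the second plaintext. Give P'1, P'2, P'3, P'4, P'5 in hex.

In CTR with a reused counter, both messages share the same keystream S_i, so C_i ⊕ C'_i = P_i ⊕ P'_i and thus P'_i = P_i ⊕ C_i ⊕ C'_i.
P'1: 0x64 ⊕ 0x95 ⊕ 0x97 = 0x66.
P'2: 0x52 ⊕ 0xA8 ⊕ 0xF6 = 0x0C.
P'3: 0xED ⊕ 0x16 ⊕ 0xE4 = 0x1F.
P'4: 0x78 ⊕ 0x84 ⊕ 0x52 = 0xAE.
P'5: 0xF4 ⊕ 0x09 ⊕ 0xC5 = 0x38.

P'1 = 0x66, P'2 = 0x0C, P'3 = 0x1F, P'4 = 0xAE, P'5 = 0x38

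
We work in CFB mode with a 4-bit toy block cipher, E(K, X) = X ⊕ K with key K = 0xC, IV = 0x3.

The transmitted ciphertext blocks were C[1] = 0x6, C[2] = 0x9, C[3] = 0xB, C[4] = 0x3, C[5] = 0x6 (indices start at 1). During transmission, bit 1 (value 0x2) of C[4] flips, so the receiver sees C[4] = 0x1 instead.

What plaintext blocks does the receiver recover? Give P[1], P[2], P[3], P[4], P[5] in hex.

P[1] = 0x9, P[2] = 0x3, P[3] = 0xE, P[4] = 0x6, P[5] = 0xB

CFB decryption: P_i = C_i ⊕ E(K, C_{i−1}), with C_{0} = IV.
Only C[4] changed, to 0x1. In CFB, a change in C_i flips the same bit in P_i and garbles P_{i+1}. Decrypting the received ciphertext:
P[1]: E(K, 0x3) = 0xF; 0x6 ⊕ 0xF = 0x9.
P[2]: E(K, 0x6) = 0xA; 0x9 ⊕ 0xA = 0x3.
P[3]: E(K, 0x9) = 0x5; 0xB ⊕ 0x5 = 0xE.
P[4]: E(K, 0xB) = 0x7; 0x1 ⊕ 0x7 = 0x6.
P[5]: E(K, 0x1) = 0xD; 0x6 ⊕ 0xD = 0xB.
Blocks that differ from the original plaintext: P[4], P[5].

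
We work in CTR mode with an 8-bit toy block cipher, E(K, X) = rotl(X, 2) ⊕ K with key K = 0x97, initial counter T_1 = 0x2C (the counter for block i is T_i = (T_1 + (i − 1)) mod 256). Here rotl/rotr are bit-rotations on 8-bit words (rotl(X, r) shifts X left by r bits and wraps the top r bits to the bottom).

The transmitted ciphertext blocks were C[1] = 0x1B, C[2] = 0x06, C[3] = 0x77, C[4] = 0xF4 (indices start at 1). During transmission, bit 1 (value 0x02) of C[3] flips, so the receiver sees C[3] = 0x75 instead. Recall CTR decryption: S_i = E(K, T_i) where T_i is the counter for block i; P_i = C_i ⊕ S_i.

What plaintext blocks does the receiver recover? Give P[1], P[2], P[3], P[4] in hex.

Only C[3] changed, to 0x75. In CTR, a change in C_i flips the same bit in P_i only; the keystream is unaffected. Decrypting the received ciphertext:
P[1]: T = 0x2C, S = E(K, T) = 0x27; 0x1B ⊕ 0x27 = 0x3C.
P[2]: T = 0x2D, S = E(K, T) = 0x23; 0x06 ⊕ 0x23 = 0x25.
P[3]: T = 0x2E, S = E(K, T) = 0x2F; 0x75 ⊕ 0x2F = 0x5A.
P[4]: T = 0x2F, S = E(K, T) = 0x2B; 0xF4 ⊕ 0x2B = 0xDF.
Blocks that differ from the original plaintext: P[3].

P[1] = 0x3C, P[2] = 0x25, P[3] = 0x5A, P[4] = 0xDF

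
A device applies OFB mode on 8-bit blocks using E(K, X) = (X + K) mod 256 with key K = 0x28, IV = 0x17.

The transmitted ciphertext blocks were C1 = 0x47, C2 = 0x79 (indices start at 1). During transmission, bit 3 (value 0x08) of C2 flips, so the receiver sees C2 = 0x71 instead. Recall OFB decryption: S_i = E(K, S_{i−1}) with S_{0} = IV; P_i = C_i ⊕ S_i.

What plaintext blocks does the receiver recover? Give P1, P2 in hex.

P1 = 0x78, P2 = 0x16

Only C2 changed, to 0x71. In OFB, a change in C_i flips the same bit in P_i only; the keystream is unaffected. Decrypting the received ciphertext:
P1: S = E(K, 0x17) = 0x3F; 0x47 ⊕ 0x3F = 0x78.
P2: S = E(K, 0x3F) = 0x67; 0x71 ⊕ 0x67 = 0x16.
Blocks that differ from the original plaintext: P2.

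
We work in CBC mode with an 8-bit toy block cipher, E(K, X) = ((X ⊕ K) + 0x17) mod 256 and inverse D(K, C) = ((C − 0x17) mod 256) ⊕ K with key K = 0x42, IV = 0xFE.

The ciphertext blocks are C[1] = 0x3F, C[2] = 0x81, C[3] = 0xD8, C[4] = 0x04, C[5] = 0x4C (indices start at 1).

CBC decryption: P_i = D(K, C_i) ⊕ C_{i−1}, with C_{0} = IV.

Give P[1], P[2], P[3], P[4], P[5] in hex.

P[1]: D(K, 0x3F) = 0x6A; 0x6A ⊕ 0xFE = 0x94.
P[2]: D(K, 0x81) = 0x28; 0x28 ⊕ 0x3F = 0x17.
P[3]: D(K, 0xD8) = 0x83; 0x83 ⊕ 0x81 = 0x02.
P[4]: D(K, 0x04) = 0xAF; 0xAF ⊕ 0xD8 = 0x77.
P[5]: D(K, 0x4C) = 0x77; 0x77 ⊕ 0x04 = 0x73.

P[1] = 0x94, P[2] = 0x17, P[3] = 0x02, P[4] = 0x77, P[5] = 0x73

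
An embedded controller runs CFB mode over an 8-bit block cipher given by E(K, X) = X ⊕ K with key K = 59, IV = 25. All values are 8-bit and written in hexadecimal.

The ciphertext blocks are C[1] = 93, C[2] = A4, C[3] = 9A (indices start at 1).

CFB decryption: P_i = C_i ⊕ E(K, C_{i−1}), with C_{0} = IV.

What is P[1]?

P[1] = EF

P[1]: E(K, 25) = 7C; 93 ⊕ 7C = EF.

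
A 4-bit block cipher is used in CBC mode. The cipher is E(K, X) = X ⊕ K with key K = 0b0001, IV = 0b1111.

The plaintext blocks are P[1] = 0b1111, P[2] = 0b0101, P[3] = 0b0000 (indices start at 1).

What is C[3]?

CBC encryption: C_i = E(K, P_i ⊕ C_{i−1}), with C_{0} = IV.
C[1]: P[1] ⊕ 0b1111 = 0b0000; E(K, 0b0000) = 0b0001.
C[2]: P[2] ⊕ 0b0001 = 0b0100; E(K, 0b0100) = 0b0101.
C[3]: P[3] ⊕ 0b0101 = 0b0101; E(K, 0b0101) = 0b0100.

C[3] = 0b0100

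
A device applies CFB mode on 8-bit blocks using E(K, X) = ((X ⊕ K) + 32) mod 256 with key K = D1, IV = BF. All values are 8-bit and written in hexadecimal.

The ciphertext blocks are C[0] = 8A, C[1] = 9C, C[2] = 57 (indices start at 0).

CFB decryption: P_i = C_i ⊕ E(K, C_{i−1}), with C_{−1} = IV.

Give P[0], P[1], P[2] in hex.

P[0]: E(K, BF) = A0; 8A ⊕ A0 = 2A.
P[1]: E(K, 8A) = 8D; 9C ⊕ 8D = 11.
P[2]: E(K, 9C) = 7F; 57 ⊕ 7F = 28.

P[0] = 2A, P[1] = 11, P[2] = 28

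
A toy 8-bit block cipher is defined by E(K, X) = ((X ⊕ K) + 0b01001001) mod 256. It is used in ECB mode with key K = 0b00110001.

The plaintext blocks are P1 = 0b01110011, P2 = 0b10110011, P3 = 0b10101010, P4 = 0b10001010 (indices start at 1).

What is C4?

C4 = 0b00000100

ECB encryption: C_i = E(K, P_i).
C4: E(K, 0b10001010) = 0b00000100.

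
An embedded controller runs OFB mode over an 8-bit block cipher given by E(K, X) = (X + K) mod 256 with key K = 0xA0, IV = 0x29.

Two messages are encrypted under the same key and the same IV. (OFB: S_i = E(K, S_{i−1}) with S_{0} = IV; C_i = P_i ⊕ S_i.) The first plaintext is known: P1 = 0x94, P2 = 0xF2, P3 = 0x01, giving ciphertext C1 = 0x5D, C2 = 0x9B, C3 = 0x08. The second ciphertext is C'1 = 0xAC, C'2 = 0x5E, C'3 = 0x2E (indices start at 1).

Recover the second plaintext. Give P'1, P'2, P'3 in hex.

In OFB with a reused IV, both messages share the same keystream S_i, so C_i ⊕ C'_i = P_i ⊕ P'_i and thus P'_i = P_i ⊕ C_i ⊕ C'_i.
P'1: 0x94 ⊕ 0x5D ⊕ 0xAC = 0x65.
P'2: 0xF2 ⊕ 0x9B ⊕ 0x5E = 0x37.
P'3: 0x01 ⊕ 0x08 ⊕ 0x2E = 0x27.

P'1 = 0x65, P'2 = 0x37, P'3 = 0x27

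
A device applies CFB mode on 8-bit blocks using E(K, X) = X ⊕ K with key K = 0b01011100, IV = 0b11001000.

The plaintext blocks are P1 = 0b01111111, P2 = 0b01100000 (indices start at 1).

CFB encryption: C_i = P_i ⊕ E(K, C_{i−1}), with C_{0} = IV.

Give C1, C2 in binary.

C1: E(K, 0b11001000) = 0b10010100; 0b01111111 ⊕ 0b10010100 = 0b11101011.
C2: E(K, 0b11101011) = 0b10110111; 0b01100000 ⊕ 0b10110111 = 0b11010111.

C1 = 0b11101011, C2 = 0b11010111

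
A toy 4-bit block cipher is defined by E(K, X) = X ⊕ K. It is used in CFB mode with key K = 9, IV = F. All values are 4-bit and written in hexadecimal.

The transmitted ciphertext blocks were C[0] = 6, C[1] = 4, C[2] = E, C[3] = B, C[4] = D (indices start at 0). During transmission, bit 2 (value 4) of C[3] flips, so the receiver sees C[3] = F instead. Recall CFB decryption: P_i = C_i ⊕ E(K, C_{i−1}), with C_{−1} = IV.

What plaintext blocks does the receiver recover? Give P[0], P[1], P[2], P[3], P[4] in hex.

Only C[3] changed, to F. In CFB, a change in C_i flips the same bit in P_i and garbles P_{i+1}. Decrypting the received ciphertext:
P[0]: E(K, F) = 6; 6 ⊕ 6 = 0.
P[1]: E(K, 6) = F; 4 ⊕ F = B.
P[2]: E(K, 4) = D; E ⊕ D = 3.
P[3]: E(K, E) = 7; F ⊕ 7 = 8.
P[4]: E(K, F) = 6; D ⊕ 6 = B.
Blocks that differ from the original plaintext: P[3], P[4].

P[0] = 0, P[1] = B, P[2] = 3, P[3] = 8, P[4] = B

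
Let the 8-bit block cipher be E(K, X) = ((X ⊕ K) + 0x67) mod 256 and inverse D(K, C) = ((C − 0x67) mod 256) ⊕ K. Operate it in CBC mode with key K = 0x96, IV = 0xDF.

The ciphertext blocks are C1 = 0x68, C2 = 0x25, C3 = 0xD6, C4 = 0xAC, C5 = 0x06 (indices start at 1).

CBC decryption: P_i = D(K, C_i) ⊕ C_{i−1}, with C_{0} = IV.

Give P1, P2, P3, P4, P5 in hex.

P1 = 0x48, P2 = 0x40, P3 = 0xDC, P4 = 0x05, P5 = 0xA5

P1: D(K, 0x68) = 0x97; 0x97 ⊕ 0xDF = 0x48.
P2: D(K, 0x25) = 0x28; 0x28 ⊕ 0x68 = 0x40.
P3: D(K, 0xD6) = 0xF9; 0xF9 ⊕ 0x25 = 0xDC.
P4: D(K, 0xAC) = 0xD3; 0xD3 ⊕ 0xD6 = 0x05.
P5: D(K, 0x06) = 0x09; 0x09 ⊕ 0xAC = 0xA5.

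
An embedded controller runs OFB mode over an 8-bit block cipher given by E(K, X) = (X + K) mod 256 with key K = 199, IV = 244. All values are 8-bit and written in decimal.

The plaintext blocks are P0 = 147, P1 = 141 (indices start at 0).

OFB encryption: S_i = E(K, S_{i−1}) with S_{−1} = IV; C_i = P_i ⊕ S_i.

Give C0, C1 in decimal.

C0: S = E(K, 244) = 187; 147 ⊕ 187 = 40.
C1: S = E(K, 187) = 130; 141 ⊕ 130 = 15.

C0 = 40, C1 = 15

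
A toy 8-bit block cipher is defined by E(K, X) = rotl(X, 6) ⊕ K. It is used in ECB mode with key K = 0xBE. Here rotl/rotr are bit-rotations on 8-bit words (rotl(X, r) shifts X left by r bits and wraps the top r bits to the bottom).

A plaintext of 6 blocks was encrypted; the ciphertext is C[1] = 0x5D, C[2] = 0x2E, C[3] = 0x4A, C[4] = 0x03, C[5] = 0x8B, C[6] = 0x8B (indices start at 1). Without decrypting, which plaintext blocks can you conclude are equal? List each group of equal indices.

P[5] = P[6]

ECB encrypts each block independently with the same key, so equal ciphertext blocks imply equal plaintext blocks.
C[5] = C[6] = 0x8B, so P[5] = P[6].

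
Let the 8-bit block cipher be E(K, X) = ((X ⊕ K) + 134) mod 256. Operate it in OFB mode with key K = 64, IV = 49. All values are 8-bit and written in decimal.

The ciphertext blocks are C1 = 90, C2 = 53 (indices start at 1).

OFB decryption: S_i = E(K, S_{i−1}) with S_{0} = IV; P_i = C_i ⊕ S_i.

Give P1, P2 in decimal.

P1 = 173, P2 = 8

P1: S = E(K, 49) = 247; 90 ⊕ 247 = 173.
P2: S = E(K, 247) = 61; 53 ⊕ 61 = 8.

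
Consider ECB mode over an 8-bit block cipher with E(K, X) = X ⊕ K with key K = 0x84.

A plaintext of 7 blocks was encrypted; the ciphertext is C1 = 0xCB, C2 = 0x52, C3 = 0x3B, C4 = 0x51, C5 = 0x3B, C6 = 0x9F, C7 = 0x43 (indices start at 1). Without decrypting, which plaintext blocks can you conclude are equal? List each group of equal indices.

P3 = P5

ECB encrypts each block independently with the same key, so equal ciphertext blocks imply equal plaintext blocks.
C3 = C5 = 0x3B, so P3 = P5.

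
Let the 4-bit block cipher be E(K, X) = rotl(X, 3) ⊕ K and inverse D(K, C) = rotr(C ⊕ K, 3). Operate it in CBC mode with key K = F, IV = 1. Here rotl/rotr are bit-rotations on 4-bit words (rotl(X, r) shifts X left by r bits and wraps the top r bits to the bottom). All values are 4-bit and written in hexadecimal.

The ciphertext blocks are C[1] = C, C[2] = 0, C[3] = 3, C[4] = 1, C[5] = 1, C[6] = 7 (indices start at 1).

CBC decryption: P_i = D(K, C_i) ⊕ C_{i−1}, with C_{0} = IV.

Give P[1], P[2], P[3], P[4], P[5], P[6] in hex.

P[1]: D(K, C) = 6; 6 ⊕ 1 = 7.
P[2]: D(K, 0) = F; F ⊕ C = 3.
P[3]: D(K, 3) = 9; 9 ⊕ 0 = 9.
P[4]: D(K, 1) = D; D ⊕ 3 = E.
P[5]: D(K, 1) = D; D ⊕ 1 = C.
P[6]: D(K, 7) = 1; 1 ⊕ 1 = 0.

P[1] = 7, P[2] = 3, P[3] = 9, P[4] = E, P[5] = C, P[6] = 0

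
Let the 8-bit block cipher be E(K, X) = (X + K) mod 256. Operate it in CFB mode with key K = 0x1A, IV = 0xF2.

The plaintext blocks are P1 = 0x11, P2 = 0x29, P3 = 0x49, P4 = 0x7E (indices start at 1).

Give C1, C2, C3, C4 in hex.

C1 = 0x1D, C2 = 0x1E, C3 = 0x71, C4 = 0xF5

CFB encryption: C_i = P_i ⊕ E(K, C_{i−1}), with C_{0} = IV.
C1: E(K, 0xF2) = 0x0C; 0x11 ⊕ 0x0C = 0x1D.
C2: E(K, 0x1D) = 0x37; 0x29 ⊕ 0x37 = 0x1E.
C3: E(K, 0x1E) = 0x38; 0x49 ⊕ 0x38 = 0x71.
C4: E(K, 0x71) = 0x8B; 0x7E ⊕ 0x8B = 0xF5.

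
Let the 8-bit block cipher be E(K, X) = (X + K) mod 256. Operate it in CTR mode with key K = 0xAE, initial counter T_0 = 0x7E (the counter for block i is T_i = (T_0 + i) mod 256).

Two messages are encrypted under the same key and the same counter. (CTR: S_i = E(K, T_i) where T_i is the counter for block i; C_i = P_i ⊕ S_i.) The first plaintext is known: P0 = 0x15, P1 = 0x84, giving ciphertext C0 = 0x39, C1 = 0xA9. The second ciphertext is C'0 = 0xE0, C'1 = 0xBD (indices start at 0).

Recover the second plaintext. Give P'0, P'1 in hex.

P'0 = 0xCC, P'1 = 0x90

In CTR with a reused counter, both messages share the same keystream S_i, so C_i ⊕ C'_i = P_i ⊕ P'_i and thus P'_i = P_i ⊕ C_i ⊕ C'_i.
P'0: 0x15 ⊕ 0x39 ⊕ 0xE0 = 0xCC.
P'1: 0x84 ⊕ 0xA9 ⊕ 0xBD = 0x90.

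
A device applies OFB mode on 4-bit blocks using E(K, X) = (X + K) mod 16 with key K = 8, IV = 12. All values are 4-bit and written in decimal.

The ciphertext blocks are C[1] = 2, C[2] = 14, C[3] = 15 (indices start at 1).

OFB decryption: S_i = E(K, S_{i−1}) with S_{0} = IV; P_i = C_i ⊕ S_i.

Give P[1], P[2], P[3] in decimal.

P[1]: S = E(K, 12) = 4; 2 ⊕ 4 = 6.
P[2]: S = E(K, 4) = 12; 14 ⊕ 12 = 2.
P[3]: S = E(K, 12) = 4; 15 ⊕ 4 = 11.

P[1] = 6, P[2] = 2, P[3] = 11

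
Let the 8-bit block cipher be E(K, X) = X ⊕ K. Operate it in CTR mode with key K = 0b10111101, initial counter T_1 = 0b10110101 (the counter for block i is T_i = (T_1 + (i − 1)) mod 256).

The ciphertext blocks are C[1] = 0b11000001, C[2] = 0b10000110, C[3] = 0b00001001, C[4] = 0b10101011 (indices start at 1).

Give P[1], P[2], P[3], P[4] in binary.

CTR decryption: S_i = E(K, T_i) where T_i is the counter for block i; P_i = C_i ⊕ S_i.
P[1]: T = 0b10110101, S = E(K, T) = 0b00001000; 0b11000001 ⊕ 0b00001000 = 0b11001001.
P[2]: T = 0b10110110, S = E(K, T) = 0b00001011; 0b10000110 ⊕ 0b00001011 = 0b10001101.
P[3]: T = 0b10110111, S = E(K, T) = 0b00001010; 0b00001001 ⊕ 0b00001010 = 0b00000011.
P[4]: T = 0b10111000, S = E(K, T) = 0b00000101; 0b10101011 ⊕ 0b00000101 = 0b10101110.

P[1] = 0b11001001, P[2] = 0b10001101, P[3] = 0b00000011, P[4] = 0b10101110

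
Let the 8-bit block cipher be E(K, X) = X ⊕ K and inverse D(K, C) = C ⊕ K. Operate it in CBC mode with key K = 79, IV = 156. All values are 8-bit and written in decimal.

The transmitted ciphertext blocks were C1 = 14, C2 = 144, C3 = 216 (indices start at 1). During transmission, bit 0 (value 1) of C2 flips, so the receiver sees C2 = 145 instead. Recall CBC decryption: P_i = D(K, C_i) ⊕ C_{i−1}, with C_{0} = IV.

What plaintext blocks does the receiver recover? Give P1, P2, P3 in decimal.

P1 = 221, P2 = 208, P3 = 6

Only C2 changed, to 145. In CBC, a change in C_i garbles P_i and flips the same bit in P_{i+1}. Decrypting the received ciphertext:
P1: D(K, 14) = 65; 65 ⊕ 156 = 221.
P2: D(K, 145) = 222; 222 ⊕ 14 = 208.
P3: D(K, 216) = 151; 151 ⊕ 145 = 6.
Blocks that differ from the original plaintext: P2, P3.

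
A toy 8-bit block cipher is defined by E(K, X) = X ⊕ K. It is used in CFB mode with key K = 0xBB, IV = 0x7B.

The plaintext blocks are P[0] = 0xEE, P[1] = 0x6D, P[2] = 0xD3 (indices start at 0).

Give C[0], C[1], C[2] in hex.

C[0] = 0x2E, C[1] = 0xF8, C[2] = 0x90

CFB encryption: C_i = P_i ⊕ E(K, C_{i−1}), with C_{−1} = IV.
C[0]: E(K, 0x7B) = 0xC0; 0xEE ⊕ 0xC0 = 0x2E.
C[1]: E(K, 0x2E) = 0x95; 0x6D ⊕ 0x95 = 0xF8.
C[2]: E(K, 0xF8) = 0x43; 0xD3 ⊕ 0x43 = 0x90.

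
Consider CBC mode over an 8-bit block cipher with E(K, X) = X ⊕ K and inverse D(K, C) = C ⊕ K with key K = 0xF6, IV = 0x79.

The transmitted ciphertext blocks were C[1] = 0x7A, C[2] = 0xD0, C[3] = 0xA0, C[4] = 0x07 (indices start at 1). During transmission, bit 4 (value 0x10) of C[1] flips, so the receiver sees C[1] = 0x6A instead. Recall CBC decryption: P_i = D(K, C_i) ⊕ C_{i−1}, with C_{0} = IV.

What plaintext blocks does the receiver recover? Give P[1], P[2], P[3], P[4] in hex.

Only C[1] changed, to 0x6A. In CBC, a change in C_i garbles P_i and flips the same bit in P_{i+1}. Decrypting the received ciphertext:
P[1]: D(K, 0x6A) = 0x9C; 0x9C ⊕ 0x79 = 0xE5.
P[2]: D(K, 0xD0) = 0x26; 0x26 ⊕ 0x6A = 0x4C.
P[3]: D(K, 0xA0) = 0x56; 0x56 ⊕ 0xD0 = 0x86.
P[4]: D(K, 0x07) = 0xF1; 0xF1 ⊕ 0xA0 = 0x51.
Blocks that differ from the original plaintext: P[1], P[2].

P[1] = 0xE5, P[2] = 0x4C, P[3] = 0x86, P[4] = 0x51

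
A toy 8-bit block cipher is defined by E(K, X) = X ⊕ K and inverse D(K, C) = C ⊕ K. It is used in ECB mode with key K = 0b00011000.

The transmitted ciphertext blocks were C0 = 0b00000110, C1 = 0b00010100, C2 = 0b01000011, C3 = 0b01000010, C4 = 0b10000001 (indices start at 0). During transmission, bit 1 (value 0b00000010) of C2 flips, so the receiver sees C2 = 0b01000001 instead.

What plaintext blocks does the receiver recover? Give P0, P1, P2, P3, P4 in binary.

ECB decryption: P_i = D(K, C_i).
Only C2 changed, to 0b01000001. In ECB, a change in C_i affects only P_i. Decrypting the received ciphertext:
P0: D(K, 0b00000110) = 0b00011110.
P1: D(K, 0b00010100) = 0b00001100.
P2: D(K, 0b01000001) = 0b01011001.
P3: D(K, 0b01000010) = 0b01011010.
P4: D(K, 0b10000001) = 0b10011001.
Blocks that differ from the original plaintext: P2.

P0 = 0b00011110, P1 = 0b00001100, P2 = 0b01011001, P3 = 0b01011010, P4 = 0b10011001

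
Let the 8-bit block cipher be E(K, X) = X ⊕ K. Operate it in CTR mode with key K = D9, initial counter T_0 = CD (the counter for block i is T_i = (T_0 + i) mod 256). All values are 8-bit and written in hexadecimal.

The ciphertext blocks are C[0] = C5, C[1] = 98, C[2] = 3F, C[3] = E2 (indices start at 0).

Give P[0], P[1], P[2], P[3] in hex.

CTR decryption: S_i = E(K, T_i) where T_i is the counter for block i; P_i = C_i ⊕ S_i.
P[0]: T = CD, S = E(K, T) = 14; C5 ⊕ 14 = D1.
P[1]: T = CE, S = E(K, T) = 17; 98 ⊕ 17 = 8F.
P[2]: T = CF, S = E(K, T) = 16; 3F ⊕ 16 = 29.
P[3]: T = D0, S = E(K, T) = 09; E2 ⊕ 09 = EB.

P[0] = D1, P[1] = 8F, P[2] = 29, P[3] = EB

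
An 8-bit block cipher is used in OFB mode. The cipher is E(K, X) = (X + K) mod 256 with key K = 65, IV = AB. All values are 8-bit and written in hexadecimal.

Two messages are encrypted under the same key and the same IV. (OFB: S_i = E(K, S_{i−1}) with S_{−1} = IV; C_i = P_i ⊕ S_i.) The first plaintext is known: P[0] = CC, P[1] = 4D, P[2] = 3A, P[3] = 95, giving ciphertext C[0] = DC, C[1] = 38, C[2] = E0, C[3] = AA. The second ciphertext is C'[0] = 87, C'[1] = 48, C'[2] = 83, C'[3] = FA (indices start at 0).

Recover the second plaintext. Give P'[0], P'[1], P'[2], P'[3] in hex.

P'[0] = 97, P'[1] = 3D, P'[2] = 59, P'[3] = C5

In OFB with a reused IV, both messages share the same keystream S_i, so C_i ⊕ C'_i = P_i ⊕ P'_i and thus P'_i = P_i ⊕ C_i ⊕ C'_i.
P'[0]: CC ⊕ DC ⊕ 87 = 97.
P'[1]: 4D ⊕ 38 ⊕ 48 = 3D.
P'[2]: 3A ⊕ E0 ⊕ 83 = 59.
P'[3]: 95 ⊕ AA ⊕ FA = C5.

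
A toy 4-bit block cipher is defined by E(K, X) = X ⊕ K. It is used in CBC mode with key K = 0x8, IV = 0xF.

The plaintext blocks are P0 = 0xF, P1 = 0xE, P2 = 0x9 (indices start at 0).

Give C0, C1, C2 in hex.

C0 = 0x8, C1 = 0xE, C2 = 0xF

CBC encryption: C_i = E(K, P_i ⊕ C_{i−1}), with C_{−1} = IV.
C0: P0 ⊕ 0xF = 0x0; E(K, 0x0) = 0x8.
C1: P1 ⊕ 0x8 = 0x6; E(K, 0x6) = 0xE.
C2: P2 ⊕ 0xE = 0x7; E(K, 0x7) = 0xF.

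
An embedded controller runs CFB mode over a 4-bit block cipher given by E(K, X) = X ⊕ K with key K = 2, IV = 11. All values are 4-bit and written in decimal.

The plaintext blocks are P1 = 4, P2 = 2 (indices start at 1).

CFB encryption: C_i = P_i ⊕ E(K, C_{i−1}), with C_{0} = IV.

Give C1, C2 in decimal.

C1 = 13, C2 = 13

C1: E(K, 11) = 9; 4 ⊕ 9 = 13.
C2: E(K, 13) = 15; 2 ⊕ 15 = 13.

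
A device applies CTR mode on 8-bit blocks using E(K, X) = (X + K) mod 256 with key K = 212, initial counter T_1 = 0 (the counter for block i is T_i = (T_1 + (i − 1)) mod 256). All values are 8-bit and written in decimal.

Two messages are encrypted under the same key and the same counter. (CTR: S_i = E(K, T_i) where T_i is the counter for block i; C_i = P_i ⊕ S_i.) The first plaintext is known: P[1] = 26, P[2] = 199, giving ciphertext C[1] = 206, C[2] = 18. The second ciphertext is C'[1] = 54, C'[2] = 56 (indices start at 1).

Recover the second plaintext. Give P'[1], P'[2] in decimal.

P'[1] = 226, P'[2] = 237

In CTR with a reused counter, both messages share the same keystream S_i, so C_i ⊕ C'_i = P_i ⊕ P'_i and thus P'_i = P_i ⊕ C_i ⊕ C'_i.
P'[1]: 26 ⊕ 206 ⊕ 54 = 226.
P'[2]: 199 ⊕ 18 ⊕ 56 = 237.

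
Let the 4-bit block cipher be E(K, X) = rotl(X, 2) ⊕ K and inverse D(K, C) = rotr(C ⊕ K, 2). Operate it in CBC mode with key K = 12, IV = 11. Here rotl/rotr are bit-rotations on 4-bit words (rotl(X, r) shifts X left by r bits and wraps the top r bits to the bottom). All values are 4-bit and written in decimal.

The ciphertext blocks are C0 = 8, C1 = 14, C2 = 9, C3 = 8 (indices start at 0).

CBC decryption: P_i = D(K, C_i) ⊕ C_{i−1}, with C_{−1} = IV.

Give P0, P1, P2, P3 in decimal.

P0: D(K, 8) = 1; 1 ⊕ 11 = 10.
P1: D(K, 14) = 8; 8 ⊕ 8 = 0.
P2: D(K, 9) = 5; 5 ⊕ 14 = 11.
P3: D(K, 8) = 1; 1 ⊕ 9 = 8.

P0 = 10, P1 = 0, P2 = 11, P3 = 8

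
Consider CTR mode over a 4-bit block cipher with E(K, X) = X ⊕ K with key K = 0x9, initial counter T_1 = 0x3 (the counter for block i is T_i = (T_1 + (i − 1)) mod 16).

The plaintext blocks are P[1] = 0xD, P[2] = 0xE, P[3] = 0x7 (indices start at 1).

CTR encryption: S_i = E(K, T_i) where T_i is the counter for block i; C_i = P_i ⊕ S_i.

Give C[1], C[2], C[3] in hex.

C[1] = 0x7, C[2] = 0x3, C[3] = 0xB

C[1]: T = 0x3, S = E(K, T) = 0xA; 0xD ⊕ 0xA = 0x7.
C[2]: T = 0x4, S = E(K, T) = 0xD; 0xE ⊕ 0xD = 0x3.
C[3]: T = 0x5, S = E(K, T) = 0xC; 0x7 ⊕ 0xC = 0xB.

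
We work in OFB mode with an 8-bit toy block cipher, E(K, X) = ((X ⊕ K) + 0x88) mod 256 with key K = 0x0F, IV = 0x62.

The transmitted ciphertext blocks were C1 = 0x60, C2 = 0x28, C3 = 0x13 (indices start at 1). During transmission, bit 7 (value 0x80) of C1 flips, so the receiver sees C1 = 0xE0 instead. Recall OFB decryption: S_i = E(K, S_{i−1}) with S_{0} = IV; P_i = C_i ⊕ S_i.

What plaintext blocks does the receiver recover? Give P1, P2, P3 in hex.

P1 = 0x15, P2 = 0xAA, P3 = 0x06

Only C1 changed, to 0xE0. In OFB, a change in C_i flips the same bit in P_i only; the keystream is unaffected. Decrypting the received ciphertext:
P1: S = E(K, 0x62) = 0xF5; 0xE0 ⊕ 0xF5 = 0x15.
P2: S = E(K, 0xF5) = 0x82; 0x28 ⊕ 0x82 = 0xAA.
P3: S = E(K, 0x82) = 0x15; 0x13 ⊕ 0x15 = 0x06.
Blocks that differ from the original plaintext: P1.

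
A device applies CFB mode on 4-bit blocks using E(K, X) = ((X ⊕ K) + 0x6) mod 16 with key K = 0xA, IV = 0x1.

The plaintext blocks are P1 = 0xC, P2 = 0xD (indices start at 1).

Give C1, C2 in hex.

C1 = 0xD, C2 = 0x0

CFB encryption: C_i = P_i ⊕ E(K, C_{i−1}), with C_{0} = IV.
C1: E(K, 0x1) = 0x1; 0xC ⊕ 0x1 = 0xD.
C2: E(K, 0xD) = 0xD; 0xD ⊕ 0xD = 0x0.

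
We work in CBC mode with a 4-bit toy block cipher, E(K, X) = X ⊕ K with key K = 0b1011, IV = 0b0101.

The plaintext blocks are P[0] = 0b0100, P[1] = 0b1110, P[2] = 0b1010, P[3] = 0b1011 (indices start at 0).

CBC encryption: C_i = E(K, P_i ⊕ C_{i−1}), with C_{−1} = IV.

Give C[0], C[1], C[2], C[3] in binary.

C[0] = 0b1010, C[1] = 0b1111, C[2] = 0b1110, C[3] = 0b1110

C[0]: P[0] ⊕ 0b0101 = 0b0001; E(K, 0b0001) = 0b1010.
C[1]: P[1] ⊕ 0b1010 = 0b0100; E(K, 0b0100) = 0b1111.
C[2]: P[2] ⊕ 0b1111 = 0b0101; E(K, 0b0101) = 0b1110.
C[3]: P[3] ⊕ 0b1110 = 0b0101; E(K, 0b0101) = 0b1110.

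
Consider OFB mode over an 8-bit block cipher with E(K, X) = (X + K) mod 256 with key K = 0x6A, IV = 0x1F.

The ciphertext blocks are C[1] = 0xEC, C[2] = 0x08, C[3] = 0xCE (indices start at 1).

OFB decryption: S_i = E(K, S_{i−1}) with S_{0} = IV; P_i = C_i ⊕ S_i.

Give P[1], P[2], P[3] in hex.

P[1] = 0x65, P[2] = 0xFB, P[3] = 0x93

P[1]: S = E(K, 0x1F) = 0x89; 0xEC ⊕ 0x89 = 0x65.
P[2]: S = E(K, 0x89) = 0xF3; 0x08 ⊕ 0xF3 = 0xFB.
P[3]: S = E(K, 0xF3) = 0x5D; 0xCE ⊕ 0x5D = 0x93.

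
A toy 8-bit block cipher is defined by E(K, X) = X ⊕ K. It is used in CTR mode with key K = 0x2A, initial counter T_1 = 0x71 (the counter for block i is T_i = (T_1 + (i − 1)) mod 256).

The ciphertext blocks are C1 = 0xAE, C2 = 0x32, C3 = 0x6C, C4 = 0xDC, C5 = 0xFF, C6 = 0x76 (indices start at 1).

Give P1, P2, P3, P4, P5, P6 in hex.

CTR decryption: S_i = E(K, T_i) where T_i is the counter for block i; P_i = C_i ⊕ S_i.
P1: T = 0x71, S = E(K, T) = 0x5B; 0xAE ⊕ 0x5B = 0xF5.
P2: T = 0x72, S = E(K, T) = 0x58; 0x32 ⊕ 0x58 = 0x6A.
P3: T = 0x73, S = E(K, T) = 0x59; 0x6C ⊕ 0x59 = 0x35.
P4: T = 0x74, S = E(K, T) = 0x5E; 0xDC ⊕ 0x5E = 0x82.
P5: T = 0x75, S = E(K, T) = 0x5F; 0xFF ⊕ 0x5F = 0xA0.
P6: T = 0x76, S = E(K, T) = 0x5C; 0x76 ⊕ 0x5C = 0x2A.

P1 = 0xF5, P2 = 0x6A, P3 = 0x35, P4 = 0x82, P5 = 0xA0, P6 = 0x2A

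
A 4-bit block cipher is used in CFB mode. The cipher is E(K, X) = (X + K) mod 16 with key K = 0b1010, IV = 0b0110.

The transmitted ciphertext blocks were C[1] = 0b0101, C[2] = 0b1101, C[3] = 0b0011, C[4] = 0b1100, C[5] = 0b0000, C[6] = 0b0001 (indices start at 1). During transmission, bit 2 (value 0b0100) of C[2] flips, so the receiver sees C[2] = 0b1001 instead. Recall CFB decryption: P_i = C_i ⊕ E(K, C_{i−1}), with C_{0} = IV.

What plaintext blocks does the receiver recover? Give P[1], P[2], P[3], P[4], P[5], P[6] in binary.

Only C[2] changed, to 0b1001. In CFB, a change in C_i flips the same bit in P_i and garbles P_{i+1}. Decrypting the received ciphertext:
P[1]: E(K, 0b0110) = 0b0000; 0b0101 ⊕ 0b0000 = 0b0101.
P[2]: E(K, 0b0101) = 0b1111; 0b1001 ⊕ 0b1111 = 0b0110.
P[3]: E(K, 0b1001) = 0b0011; 0b0011 ⊕ 0b0011 = 0b0000.
P[4]: E(K, 0b0011) = 0b1101; 0b1100 ⊕ 0b1101 = 0b0001.
P[5]: E(K, 0b1100) = 0b0110; 0b0000 ⊕ 0b0110 = 0b0110.
P[6]: E(K, 0b0000) = 0b1010; 0b0001 ⊕ 0b1010 = 0b1011.
Blocks that differ from the original plaintext: P[2], P[3].

P[1] = 0b0101, P[2] = 0b0110, P[3] = 0b0000, P[4] = 0b0001, P[5] = 0b0110, P[6] = 0b1011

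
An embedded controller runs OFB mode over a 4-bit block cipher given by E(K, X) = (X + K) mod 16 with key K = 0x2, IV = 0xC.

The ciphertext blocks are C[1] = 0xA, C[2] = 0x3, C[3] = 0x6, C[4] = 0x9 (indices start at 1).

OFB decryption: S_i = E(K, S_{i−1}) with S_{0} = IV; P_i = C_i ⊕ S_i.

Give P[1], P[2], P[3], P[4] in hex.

P[1]: S = E(K, 0xC) = 0xE; 0xA ⊕ 0xE = 0x4.
P[2]: S = E(K, 0xE) = 0x0; 0x3 ⊕ 0x0 = 0x3.
P[3]: S = E(K, 0x0) = 0x2; 0x6 ⊕ 0x2 = 0x4.
P[4]: S = E(K, 0x2) = 0x4; 0x9 ⊕ 0x4 = 0xD.

P[1] = 0x4, P[2] = 0x3, P[3] = 0x4, P[4] = 0xD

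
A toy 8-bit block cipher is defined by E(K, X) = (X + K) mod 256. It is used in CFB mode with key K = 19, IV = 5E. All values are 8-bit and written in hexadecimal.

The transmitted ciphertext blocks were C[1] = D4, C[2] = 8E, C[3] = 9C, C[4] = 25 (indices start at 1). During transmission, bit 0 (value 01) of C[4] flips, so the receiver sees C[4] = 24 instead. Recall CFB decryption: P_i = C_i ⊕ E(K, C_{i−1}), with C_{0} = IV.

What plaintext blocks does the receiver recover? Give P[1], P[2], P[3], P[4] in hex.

P[1] = A3, P[2] = 63, P[3] = 3B, P[4] = 91

Only C[4] changed, to 24. In CFB, a change in C_i flips the same bit in P_i and garbles P_{i+1}. Decrypting the received ciphertext:
P[1]: E(K, 5E) = 77; D4 ⊕ 77 = A3.
P[2]: E(K, D4) = ED; 8E ⊕ ED = 63.
P[3]: E(K, 8E) = A7; 9C ⊕ A7 = 3B.
P[4]: E(K, 9C) = B5; 24 ⊕ B5 = 91.
Blocks that differ from the original plaintext: P[4].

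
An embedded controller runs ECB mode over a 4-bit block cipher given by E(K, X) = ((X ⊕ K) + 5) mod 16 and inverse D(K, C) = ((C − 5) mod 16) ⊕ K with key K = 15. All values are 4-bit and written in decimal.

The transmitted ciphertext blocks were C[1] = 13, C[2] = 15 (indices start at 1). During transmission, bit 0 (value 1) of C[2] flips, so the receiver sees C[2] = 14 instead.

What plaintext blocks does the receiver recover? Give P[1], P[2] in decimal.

ECB decryption: P_i = D(K, C_i).
Only C[2] changed, to 14. In ECB, a change in C_i affects only P_i. Decrypting the received ciphertext:
P[1]: D(K, 13) = 7.
P[2]: D(K, 14) = 6.
Blocks that differ from the original plaintext: P[2].

P[1] = 7, P[2] = 6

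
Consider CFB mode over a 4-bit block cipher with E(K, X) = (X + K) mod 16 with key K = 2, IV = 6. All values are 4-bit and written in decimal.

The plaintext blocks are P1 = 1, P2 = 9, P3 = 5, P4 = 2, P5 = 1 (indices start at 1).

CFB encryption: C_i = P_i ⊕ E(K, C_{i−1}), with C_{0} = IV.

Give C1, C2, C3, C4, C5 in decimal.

C1: E(K, 6) = 8; 1 ⊕ 8 = 9.
C2: E(K, 9) = 11; 9 ⊕ 11 = 2.
C3: E(K, 2) = 4; 5 ⊕ 4 = 1.
C4: E(K, 1) = 3; 2 ⊕ 3 = 1.
C5: E(K, 1) = 3; 1 ⊕ 3 = 2.

C1 = 9, C2 = 2, C3 = 1, C4 = 1, C5 = 2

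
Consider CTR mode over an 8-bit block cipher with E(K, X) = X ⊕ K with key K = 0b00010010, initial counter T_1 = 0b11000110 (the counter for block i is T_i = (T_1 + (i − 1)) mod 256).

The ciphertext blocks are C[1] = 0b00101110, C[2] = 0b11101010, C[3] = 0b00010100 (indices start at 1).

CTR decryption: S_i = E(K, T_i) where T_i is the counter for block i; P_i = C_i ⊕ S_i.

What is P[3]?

P[3] = 0b11001110

P[3]: T = 0b11001000, S = E(K, T) = 0b11011010; 0b00010100 ⊕ 0b11011010 = 0b11001110.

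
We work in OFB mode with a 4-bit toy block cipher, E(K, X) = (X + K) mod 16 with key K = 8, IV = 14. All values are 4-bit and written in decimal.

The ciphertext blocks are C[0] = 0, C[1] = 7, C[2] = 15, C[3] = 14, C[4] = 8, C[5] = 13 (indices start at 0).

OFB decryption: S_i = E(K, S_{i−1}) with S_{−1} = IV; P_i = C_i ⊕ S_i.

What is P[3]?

P[0]: S = E(K, 14) = 6; 0 ⊕ 6 = 6.
P[1]: S = E(K, 6) = 14; 7 ⊕ 14 = 9.
P[2]: S = E(K, 14) = 6; 15 ⊕ 6 = 9.
P[3]: S = E(K, 6) = 14; 14 ⊕ 14 = 0.

P[3] = 0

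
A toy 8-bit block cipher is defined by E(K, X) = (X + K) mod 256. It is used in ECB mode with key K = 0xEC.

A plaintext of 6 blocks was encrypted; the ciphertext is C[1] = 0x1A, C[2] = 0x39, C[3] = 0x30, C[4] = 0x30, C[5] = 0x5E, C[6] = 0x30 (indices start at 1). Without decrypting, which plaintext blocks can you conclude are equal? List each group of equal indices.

P[3] = P[4] = P[6]

ECB encrypts each block independently with the same key, so equal ciphertext blocks imply equal plaintext blocks.
C[3] = C[4] = C[6] = 0x30, so P[3] = P[4] = P[6].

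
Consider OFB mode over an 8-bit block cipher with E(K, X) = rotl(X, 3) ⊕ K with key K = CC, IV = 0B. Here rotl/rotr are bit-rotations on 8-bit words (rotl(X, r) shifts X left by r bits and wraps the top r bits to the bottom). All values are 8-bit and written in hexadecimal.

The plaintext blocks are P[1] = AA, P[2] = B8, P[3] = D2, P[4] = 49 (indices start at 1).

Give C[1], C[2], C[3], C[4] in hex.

C[1] = 3E, C[2] = D0, C[3] = 5D, C[4] = F9

OFB encryption: S_i = E(K, S_{i−1}) with S_{0} = IV; C_i = P_i ⊕ S_i.
C[1]: S = E(K, 0B) = 94; AA ⊕ 94 = 3E.
C[2]: S = E(K, 94) = 68; B8 ⊕ 68 = D0.
C[3]: S = E(K, 68) = 8F; D2 ⊕ 8F = 5D.
C[4]: S = E(K, 8F) = B0; 49 ⊕ B0 = F9.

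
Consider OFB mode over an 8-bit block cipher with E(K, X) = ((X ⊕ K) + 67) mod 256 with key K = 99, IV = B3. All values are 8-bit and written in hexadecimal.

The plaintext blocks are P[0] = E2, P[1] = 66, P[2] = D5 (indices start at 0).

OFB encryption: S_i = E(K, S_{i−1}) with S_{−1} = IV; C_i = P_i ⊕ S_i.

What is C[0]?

C[0] = 73

C[0]: S = E(K, B3) = 91; E2 ⊕ 91 = 73.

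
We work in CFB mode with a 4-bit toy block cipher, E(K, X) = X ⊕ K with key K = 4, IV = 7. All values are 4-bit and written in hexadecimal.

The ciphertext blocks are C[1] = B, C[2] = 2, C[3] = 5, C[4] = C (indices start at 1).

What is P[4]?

P[4] = D

CFB decryption: P_i = C_i ⊕ E(K, C_{i−1}), with C_{0} = IV.
P[4]: E(K, 5) = 1; C ⊕ 1 = D.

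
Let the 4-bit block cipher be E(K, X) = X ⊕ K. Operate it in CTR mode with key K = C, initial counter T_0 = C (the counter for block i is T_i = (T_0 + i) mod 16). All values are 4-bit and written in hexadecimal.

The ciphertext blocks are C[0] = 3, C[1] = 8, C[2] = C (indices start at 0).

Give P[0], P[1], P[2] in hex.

CTR decryption: S_i = E(K, T_i) where T_i is the counter for block i; P_i = C_i ⊕ S_i.
P[0]: T = C, S = E(K, T) = 0; 3 ⊕ 0 = 3.
P[1]: T = D, S = E(K, T) = 1; 8 ⊕ 1 = 9.
P[2]: T = E, S = E(K, T) = 2; C ⊕ 2 = E.

P[0] = 3, P[1] = 9, P[2] = E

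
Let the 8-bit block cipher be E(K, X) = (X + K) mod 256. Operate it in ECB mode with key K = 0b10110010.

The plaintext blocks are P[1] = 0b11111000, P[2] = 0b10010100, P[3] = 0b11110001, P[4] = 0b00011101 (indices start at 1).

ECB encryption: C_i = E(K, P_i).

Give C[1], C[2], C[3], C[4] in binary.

C[1]: E(K, 0b11111000) = 0b10101010.
C[2]: E(K, 0b10010100) = 0b01000110.
C[3]: E(K, 0b11110001) = 0b10100011.
C[4]: E(K, 0b00011101) = 0b11001111.

C[1] = 0b10101010, C[2] = 0b01000110, C[3] = 0b10100011, C[4] = 0b11001111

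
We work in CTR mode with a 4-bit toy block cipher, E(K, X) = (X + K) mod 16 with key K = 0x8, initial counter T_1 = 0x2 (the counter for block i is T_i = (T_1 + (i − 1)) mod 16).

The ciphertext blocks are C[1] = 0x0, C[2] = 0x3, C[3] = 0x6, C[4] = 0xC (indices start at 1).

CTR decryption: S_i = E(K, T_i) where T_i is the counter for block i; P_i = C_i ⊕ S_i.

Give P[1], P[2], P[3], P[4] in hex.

P[1] = 0xA, P[2] = 0x8, P[3] = 0xA, P[4] = 0x1

P[1]: T = 0x2, S = E(K, T) = 0xA; 0x0 ⊕ 0xA = 0xA.
P[2]: T = 0x3, S = E(K, T) = 0xB; 0x3 ⊕ 0xB = 0x8.
P[3]: T = 0x4, S = E(K, T) = 0xC; 0x6 ⊕ 0xC = 0xA.
P[4]: T = 0x5, S = E(K, T) = 0xD; 0xC ⊕ 0xD = 0x1.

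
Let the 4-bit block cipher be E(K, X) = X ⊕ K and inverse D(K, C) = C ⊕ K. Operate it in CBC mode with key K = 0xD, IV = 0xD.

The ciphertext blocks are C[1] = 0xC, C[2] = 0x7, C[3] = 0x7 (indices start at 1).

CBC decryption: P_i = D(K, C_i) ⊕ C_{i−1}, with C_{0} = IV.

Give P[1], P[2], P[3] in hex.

P[1] = 0xC, P[2] = 0x6, P[3] = 0xD

P[1]: D(K, 0xC) = 0x1; 0x1 ⊕ 0xD = 0xC.
P[2]: D(K, 0x7) = 0xA; 0xA ⊕ 0xC = 0x6.
P[3]: D(K, 0x7) = 0xA; 0xA ⊕ 0x7 = 0xD.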